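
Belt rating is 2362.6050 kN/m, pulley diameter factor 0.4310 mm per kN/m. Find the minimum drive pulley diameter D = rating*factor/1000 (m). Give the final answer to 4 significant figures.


D = 2362.6050 * 0.4310 / 1000
D = 1.018 m


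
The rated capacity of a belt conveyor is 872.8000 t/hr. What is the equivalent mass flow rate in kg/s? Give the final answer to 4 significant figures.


m_dot = 872.8000 * 1000 / 3600
m_dot = 242.4 kg/s


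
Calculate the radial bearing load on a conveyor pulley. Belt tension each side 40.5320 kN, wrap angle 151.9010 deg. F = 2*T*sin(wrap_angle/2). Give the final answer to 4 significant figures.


F = 2 * 40.5320 * sin(151.9010/2 deg)
F = 78.64 kN


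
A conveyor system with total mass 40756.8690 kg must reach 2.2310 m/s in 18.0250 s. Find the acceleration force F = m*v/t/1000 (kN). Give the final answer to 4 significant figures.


F = 40756.8690 * 2.2310 / 18.0250 / 1000
F = 5.045 kN


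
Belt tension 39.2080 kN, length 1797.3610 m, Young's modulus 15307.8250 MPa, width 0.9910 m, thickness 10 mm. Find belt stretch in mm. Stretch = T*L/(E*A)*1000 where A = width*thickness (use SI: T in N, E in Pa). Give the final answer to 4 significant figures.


A = 0.9910 * 0.01 = 0.00991 m^2
Stretch = 39.2080*1000 * 1797.3610 / (15307.8250e6 * 0.00991) * 1000
Stretch = 464.5 mm


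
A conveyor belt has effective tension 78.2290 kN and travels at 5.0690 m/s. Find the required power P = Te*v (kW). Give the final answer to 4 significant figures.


P = Te * v = 78.2290 * 5.0690
P = 396.5 kW


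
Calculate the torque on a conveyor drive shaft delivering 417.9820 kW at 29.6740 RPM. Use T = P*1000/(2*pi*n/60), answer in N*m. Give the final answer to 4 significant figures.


omega = 2*pi*29.6740/60 = 3.10745 rad/s
T = 417.9820*1000 / 3.10745
T = 134500 N*m


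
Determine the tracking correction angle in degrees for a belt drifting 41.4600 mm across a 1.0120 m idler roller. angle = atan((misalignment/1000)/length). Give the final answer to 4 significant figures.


misalign_m = 41.4600 / 1000 = 0.041460 m
angle = atan(0.041460 / 1.0120)
angle = 2.346 deg


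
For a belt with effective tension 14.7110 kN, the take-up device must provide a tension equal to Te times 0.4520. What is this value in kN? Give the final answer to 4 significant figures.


T_tu = 14.7110 * 0.4520
T_tu = 6.649 kN


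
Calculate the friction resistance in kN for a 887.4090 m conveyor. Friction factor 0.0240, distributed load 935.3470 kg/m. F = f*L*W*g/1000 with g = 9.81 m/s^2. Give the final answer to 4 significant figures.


F = 0.0240 * 887.4090 * 935.3470 * 9.81 / 1000
F = 195.4 kN


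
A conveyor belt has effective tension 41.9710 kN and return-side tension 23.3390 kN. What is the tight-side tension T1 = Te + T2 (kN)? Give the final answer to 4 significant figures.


T1 = Te + T2 = 41.9710 + 23.3390
T1 = 65.31 kN


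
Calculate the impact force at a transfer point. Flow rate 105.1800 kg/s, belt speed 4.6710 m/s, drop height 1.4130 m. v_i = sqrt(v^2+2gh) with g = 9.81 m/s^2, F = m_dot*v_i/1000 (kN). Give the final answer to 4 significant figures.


v_i = sqrt(4.6710^2 + 2*9.81*1.4130) = 7.03856 m/s
F = 105.1800 * 7.03856 / 1000
F = 0.7403 kN


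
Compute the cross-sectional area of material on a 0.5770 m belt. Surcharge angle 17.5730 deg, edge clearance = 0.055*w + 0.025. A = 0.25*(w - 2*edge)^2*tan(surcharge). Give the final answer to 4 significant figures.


edge = 0.055*0.5770 + 0.025 = 0.056735 m
ew = 0.5770 - 2*0.056735 = 0.46353 m
A = 0.25 * 0.46353^2 * tan(17.5730 deg)
A = 0.01701 m^2


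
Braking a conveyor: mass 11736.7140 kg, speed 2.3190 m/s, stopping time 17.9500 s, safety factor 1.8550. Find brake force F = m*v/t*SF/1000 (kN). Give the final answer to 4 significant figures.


F = 11736.7140 * 2.3190 / 17.9500 * 1.8550 / 1000
F = 2.813 kN


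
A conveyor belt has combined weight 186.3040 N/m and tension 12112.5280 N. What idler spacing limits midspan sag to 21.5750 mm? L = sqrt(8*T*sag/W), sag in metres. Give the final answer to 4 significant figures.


sag = 21.5750/1000 = 0.021575 m
L = sqrt(8 * 12112.5280 * 0.021575 / 186.3040)
L = 3.350 m


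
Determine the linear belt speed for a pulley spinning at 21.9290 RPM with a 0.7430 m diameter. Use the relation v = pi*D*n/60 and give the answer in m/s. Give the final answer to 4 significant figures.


v = pi * 0.7430 * 21.9290 / 60
v = 0.8531 m/s


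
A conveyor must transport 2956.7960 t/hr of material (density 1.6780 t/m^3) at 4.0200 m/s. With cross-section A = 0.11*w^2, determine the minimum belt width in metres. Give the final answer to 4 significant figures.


A_req = 2956.7960 / (4.0200 * 1.6780 * 3600) = 0.121759 m^2
w = sqrt(0.121759 / 0.11)
w = 1.052 m


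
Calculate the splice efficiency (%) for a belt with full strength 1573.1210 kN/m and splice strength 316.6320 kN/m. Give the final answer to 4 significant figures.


Eff = 316.6320 / 1573.1210 * 100
Eff = 20.13 %


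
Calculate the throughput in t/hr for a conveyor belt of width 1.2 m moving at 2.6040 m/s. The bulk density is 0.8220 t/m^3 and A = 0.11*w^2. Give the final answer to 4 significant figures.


A = 0.11 * 1.2^2 = 0.1584 m^2
C = 0.1584 * 2.6040 * 0.8220 * 3600
C = 1221 t/hr


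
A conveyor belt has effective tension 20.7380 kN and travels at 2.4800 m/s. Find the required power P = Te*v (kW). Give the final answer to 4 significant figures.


P = Te * v = 20.7380 * 2.4800
P = 51.43 kW


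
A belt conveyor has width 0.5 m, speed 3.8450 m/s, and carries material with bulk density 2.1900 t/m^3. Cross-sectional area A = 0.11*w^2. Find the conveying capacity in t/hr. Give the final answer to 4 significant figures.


A = 0.11 * 0.5^2 = 0.0275 m^2
C = 0.0275 * 3.8450 * 2.1900 * 3600
C = 833.6 t/hr


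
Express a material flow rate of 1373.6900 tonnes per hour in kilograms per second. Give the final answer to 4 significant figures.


m_dot = 1373.6900 * 1000 / 3600
m_dot = 381.6 kg/s


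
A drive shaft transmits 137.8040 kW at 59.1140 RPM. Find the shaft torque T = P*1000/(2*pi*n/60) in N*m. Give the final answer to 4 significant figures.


omega = 2*pi*59.1140/60 = 6.1904 rad/s
T = 137.8040*1000 / 6.1904
T = 22260 N*m


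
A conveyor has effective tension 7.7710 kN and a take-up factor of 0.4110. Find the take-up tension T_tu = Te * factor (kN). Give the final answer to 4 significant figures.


T_tu = 7.7710 * 0.4110
T_tu = 3.194 kN


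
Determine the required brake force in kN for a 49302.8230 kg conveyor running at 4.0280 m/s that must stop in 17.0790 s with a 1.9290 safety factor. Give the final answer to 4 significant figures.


F = 49302.8230 * 4.0280 / 17.0790 * 1.9290 / 1000
F = 22.43 kN


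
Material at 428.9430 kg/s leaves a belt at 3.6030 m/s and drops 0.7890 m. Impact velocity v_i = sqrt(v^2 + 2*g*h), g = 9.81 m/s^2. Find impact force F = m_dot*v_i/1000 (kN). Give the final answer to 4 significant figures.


v_i = sqrt(3.6030^2 + 2*9.81*0.7890) = 5.33496 m/s
F = 428.9430 * 5.33496 / 1000
F = 2.288 kN


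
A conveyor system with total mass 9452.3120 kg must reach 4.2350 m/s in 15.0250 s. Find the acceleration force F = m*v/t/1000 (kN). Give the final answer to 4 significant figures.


F = 9452.3120 * 4.2350 / 15.0250 / 1000
F = 2.664 kN


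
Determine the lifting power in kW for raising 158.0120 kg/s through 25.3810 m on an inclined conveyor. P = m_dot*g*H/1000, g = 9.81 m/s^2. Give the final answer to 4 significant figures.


P = 158.0120 * 9.81 * 25.3810 / 1000
P = 39.34 kW


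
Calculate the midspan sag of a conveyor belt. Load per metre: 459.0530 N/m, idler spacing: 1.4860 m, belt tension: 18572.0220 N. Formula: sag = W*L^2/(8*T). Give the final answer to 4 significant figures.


sag = 459.0530 * 1.4860^2 / (8 * 18572.0220)
sag = 0.006823 m


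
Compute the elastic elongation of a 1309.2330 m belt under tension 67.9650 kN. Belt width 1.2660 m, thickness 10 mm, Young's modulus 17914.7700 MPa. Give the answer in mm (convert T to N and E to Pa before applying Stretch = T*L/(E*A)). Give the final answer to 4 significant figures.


A = 1.2660 * 0.01 = 0.01266 m^2
Stretch = 67.9650*1000 * 1309.2330 / (17914.7700e6 * 0.01266) * 1000
Stretch = 392.3 mm


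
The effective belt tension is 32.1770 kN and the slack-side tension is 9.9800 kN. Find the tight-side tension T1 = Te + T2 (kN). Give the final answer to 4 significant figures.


T1 = Te + T2 = 32.1770 + 9.9800
T1 = 42.16 kN


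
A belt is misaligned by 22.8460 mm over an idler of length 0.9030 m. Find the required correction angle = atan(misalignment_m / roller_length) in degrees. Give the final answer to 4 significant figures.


misalign_m = 22.8460 / 1000 = 0.022846 m
angle = atan(0.022846 / 0.9030)
angle = 1.449 deg


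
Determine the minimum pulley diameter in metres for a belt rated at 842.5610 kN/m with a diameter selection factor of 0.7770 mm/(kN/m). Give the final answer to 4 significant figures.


D = 842.5610 * 0.7770 / 1000
D = 0.6547 m


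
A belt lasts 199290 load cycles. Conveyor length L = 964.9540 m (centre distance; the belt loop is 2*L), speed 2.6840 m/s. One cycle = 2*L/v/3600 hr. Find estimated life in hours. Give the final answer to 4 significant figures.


cycle_time = 2 * 964.9540 / 2.6840 / 3600 = 0.199734 hr
life = 199290 * 0.199734 = 39800 hours


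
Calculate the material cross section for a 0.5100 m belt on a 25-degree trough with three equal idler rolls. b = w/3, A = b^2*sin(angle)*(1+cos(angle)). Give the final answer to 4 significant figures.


b = 0.5100/3 = 0.17 m
A = 0.17^2 * sin(25 deg) * (1 + cos(25 deg))
A = 0.02328 m^2


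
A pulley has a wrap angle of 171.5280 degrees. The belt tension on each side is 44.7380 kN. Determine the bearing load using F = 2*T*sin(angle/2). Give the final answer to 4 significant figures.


F = 2 * 44.7380 * sin(171.5280/2 deg)
F = 89.23 kN


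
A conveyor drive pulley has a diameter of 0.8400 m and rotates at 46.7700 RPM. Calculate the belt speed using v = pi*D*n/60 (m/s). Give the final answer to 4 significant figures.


v = pi * 0.8400 * 46.7700 / 60
v = 2.057 m/s


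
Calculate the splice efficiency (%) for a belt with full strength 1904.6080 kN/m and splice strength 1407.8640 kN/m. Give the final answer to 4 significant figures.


Eff = 1407.8640 / 1904.6080 * 100
Eff = 73.92 %


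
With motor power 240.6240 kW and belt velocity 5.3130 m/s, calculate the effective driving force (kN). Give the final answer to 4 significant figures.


Te = P / v = 240.6240 / 5.3130
Te = 45.29 kN


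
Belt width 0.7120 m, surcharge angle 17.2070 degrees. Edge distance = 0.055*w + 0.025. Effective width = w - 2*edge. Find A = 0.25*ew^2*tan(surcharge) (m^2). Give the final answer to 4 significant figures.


edge = 0.055*0.7120 + 0.025 = 0.06416 m
ew = 0.7120 - 2*0.06416 = 0.58368 m
A = 0.25 * 0.58368^2 * tan(17.2070 deg)
A = 0.02638 m^2


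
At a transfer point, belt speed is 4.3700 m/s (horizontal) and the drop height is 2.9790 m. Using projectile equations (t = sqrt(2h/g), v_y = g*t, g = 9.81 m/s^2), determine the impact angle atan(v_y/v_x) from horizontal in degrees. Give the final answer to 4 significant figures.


t = sqrt(2*2.9790/9.81) = 0.77932 s
v_y = 9.81 * 0.77932 = 7.64513 m/s
angle = atan(7.64513 / 4.3700) = 60.25 deg


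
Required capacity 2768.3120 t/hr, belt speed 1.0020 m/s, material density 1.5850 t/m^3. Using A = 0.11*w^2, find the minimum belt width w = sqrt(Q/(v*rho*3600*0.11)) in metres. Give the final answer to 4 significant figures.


A_req = 2768.3120 / (1.0020 * 1.5850 * 3600) = 0.48419 m^2
w = sqrt(0.48419 / 0.11)
w = 2.098 m


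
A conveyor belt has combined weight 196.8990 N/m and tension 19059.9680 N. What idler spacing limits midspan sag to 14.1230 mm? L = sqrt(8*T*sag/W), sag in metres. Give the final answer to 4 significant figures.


sag = 14.1230/1000 = 0.014123 m
L = sqrt(8 * 19059.9680 * 0.014123 / 196.8990)
L = 3.307 m


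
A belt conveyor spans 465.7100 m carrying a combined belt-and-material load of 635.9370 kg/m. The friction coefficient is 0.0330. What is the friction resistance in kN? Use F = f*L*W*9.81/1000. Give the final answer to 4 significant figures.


F = 0.0330 * 465.7100 * 635.9370 * 9.81 / 1000
F = 95.88 kN


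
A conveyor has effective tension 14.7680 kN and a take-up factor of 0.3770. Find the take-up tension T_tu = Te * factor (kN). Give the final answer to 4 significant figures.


T_tu = 14.7680 * 0.3770
T_tu = 5.568 kN


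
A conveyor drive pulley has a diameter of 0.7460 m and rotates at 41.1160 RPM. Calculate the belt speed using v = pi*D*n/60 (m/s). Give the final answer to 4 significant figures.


v = pi * 0.7460 * 41.1160 / 60
v = 1.606 m/s


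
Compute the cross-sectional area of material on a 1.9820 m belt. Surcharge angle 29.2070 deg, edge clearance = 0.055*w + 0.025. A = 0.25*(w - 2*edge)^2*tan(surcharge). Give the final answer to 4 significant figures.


edge = 0.055*1.9820 + 0.025 = 0.13401 m
ew = 1.9820 - 2*0.13401 = 1.71398 m
A = 0.25 * 1.71398^2 * tan(29.2070 deg)
A = 0.4106 m^2


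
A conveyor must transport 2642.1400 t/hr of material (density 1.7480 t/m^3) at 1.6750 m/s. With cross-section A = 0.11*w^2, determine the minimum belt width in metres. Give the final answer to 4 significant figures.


A_req = 2642.1400 / (1.6750 * 1.7480 * 3600) = 0.250667 m^2
w = sqrt(0.250667 / 0.11)
w = 1.510 m


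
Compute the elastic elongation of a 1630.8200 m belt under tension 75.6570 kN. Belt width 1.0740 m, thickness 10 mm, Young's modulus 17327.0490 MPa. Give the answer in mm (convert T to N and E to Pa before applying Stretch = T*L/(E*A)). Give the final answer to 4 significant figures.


A = 1.0740 * 0.01 = 0.01074 m^2
Stretch = 75.6570*1000 * 1630.8200 / (17327.0490e6 * 0.01074) * 1000
Stretch = 663.0 mm


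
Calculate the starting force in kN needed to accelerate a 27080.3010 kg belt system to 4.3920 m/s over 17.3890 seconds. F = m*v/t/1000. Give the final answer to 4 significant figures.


F = 27080.3010 * 4.3920 / 17.3890 / 1000
F = 6.840 kN


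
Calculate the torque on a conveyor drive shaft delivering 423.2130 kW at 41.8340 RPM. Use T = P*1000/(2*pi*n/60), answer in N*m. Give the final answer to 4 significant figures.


omega = 2*pi*41.8340/60 = 4.38085 rad/s
T = 423.2130*1000 / 4.38085
T = 96610 N*m


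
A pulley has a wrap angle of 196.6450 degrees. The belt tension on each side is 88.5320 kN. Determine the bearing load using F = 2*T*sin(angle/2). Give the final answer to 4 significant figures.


F = 2 * 88.5320 * sin(196.6450/2 deg)
F = 175.2 kN


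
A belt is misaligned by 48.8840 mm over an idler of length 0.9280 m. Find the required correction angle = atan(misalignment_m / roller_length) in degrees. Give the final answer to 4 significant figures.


misalign_m = 48.8840 / 1000 = 0.048884 m
angle = atan(0.048884 / 0.9280)
angle = 3.015 deg


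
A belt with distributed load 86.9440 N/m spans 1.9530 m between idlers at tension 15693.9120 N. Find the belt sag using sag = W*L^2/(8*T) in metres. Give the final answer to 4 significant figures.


sag = 86.9440 * 1.9530^2 / (8 * 15693.9120)
sag = 0.002641 m


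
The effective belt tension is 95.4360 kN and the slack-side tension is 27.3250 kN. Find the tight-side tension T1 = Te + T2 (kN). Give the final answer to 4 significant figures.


T1 = Te + T2 = 95.4360 + 27.3250
T1 = 122.8 kN


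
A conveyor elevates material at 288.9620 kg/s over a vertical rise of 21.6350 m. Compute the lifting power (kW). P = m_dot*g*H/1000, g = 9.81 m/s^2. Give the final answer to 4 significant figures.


P = 288.9620 * 9.81 * 21.6350 / 1000
P = 61.33 kW


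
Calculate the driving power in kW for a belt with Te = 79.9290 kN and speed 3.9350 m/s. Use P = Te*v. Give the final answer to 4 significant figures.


P = Te * v = 79.9290 * 3.9350
P = 314.5 kW


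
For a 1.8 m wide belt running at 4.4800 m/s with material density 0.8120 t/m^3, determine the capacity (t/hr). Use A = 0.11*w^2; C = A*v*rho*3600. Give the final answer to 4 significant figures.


A = 0.11 * 1.8^2 = 0.3564 m^2
C = 0.3564 * 4.4800 * 0.8120 * 3600
C = 4667 t/hr


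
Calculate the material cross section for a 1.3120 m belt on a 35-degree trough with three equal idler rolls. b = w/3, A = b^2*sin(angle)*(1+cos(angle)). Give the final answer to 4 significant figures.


b = 1.3120/3 = 0.437333 m
A = 0.437333^2 * sin(35 deg) * (1 + cos(35 deg))
A = 0.1996 m^2


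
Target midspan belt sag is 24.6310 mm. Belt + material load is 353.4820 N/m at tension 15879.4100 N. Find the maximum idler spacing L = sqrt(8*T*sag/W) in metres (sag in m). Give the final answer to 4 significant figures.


sag = 24.6310/1000 = 0.024631 m
L = sqrt(8 * 15879.4100 * 0.024631 / 353.4820)
L = 2.975 m


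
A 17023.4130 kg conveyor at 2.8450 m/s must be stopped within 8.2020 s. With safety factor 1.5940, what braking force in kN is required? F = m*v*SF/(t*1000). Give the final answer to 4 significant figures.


F = 17023.4130 * 2.8450 / 8.2020 * 1.5940 / 1000
F = 9.412 kN


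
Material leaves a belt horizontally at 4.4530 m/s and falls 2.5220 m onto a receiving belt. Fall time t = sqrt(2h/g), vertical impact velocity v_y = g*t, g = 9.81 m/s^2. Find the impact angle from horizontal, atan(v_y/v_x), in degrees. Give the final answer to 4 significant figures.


t = sqrt(2*2.5220/9.81) = 0.717056 s
v_y = 9.81 * 0.717056 = 7.03432 m/s
angle = atan(7.03432 / 4.4530) = 57.66 deg


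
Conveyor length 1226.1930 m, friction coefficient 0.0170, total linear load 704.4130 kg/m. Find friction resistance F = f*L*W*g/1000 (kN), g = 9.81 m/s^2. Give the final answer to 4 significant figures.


F = 0.0170 * 1226.1930 * 704.4130 * 9.81 / 1000
F = 144.0 kN


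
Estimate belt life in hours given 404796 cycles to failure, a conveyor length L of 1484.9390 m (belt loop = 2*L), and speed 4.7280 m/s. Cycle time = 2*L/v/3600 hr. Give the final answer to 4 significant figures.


cycle_time = 2 * 1484.9390 / 4.7280 / 3600 = 0.174485 hr
life = 404796 * 0.174485 = 70630 hours


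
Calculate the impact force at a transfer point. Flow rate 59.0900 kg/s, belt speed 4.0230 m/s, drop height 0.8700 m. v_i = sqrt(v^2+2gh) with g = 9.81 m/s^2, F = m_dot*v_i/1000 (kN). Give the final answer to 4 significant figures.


v_i = sqrt(4.0230^2 + 2*9.81*0.8700) = 5.76662 m/s
F = 59.0900 * 5.76662 / 1000
F = 0.3407 kN


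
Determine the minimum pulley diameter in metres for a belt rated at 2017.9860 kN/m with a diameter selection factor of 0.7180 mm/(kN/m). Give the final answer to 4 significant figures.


D = 2017.9860 * 0.7180 / 1000
D = 1.449 m


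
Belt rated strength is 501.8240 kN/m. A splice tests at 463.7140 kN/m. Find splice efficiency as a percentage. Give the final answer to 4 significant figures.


Eff = 463.7140 / 501.8240 * 100
Eff = 92.41 %


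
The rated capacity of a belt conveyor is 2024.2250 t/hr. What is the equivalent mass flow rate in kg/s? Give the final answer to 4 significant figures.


m_dot = 2024.2250 * 1000 / 3600
m_dot = 562.3 kg/s


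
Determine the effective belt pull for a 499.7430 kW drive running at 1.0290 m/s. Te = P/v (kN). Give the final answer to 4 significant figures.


Te = P / v = 499.7430 / 1.0290
Te = 485.7 kN


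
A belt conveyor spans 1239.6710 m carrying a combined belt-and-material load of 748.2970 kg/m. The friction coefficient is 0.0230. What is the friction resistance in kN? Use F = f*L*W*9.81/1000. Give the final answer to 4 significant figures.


F = 0.0230 * 1239.6710 * 748.2970 * 9.81 / 1000
F = 209.3 kN


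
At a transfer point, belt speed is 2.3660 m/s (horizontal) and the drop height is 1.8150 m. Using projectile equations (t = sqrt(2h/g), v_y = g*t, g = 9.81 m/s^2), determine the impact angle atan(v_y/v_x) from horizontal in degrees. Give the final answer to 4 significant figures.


t = sqrt(2*1.8150/9.81) = 0.608301 s
v_y = 9.81 * 0.608301 = 5.96743 m/s
angle = atan(5.96743 / 2.3660) = 68.37 deg


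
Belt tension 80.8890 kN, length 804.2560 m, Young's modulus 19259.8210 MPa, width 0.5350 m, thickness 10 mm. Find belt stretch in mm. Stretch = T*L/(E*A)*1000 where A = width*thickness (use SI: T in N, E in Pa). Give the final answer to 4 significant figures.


A = 0.5350 * 0.01 = 0.00535 m^2
Stretch = 80.8890*1000 * 804.2560 / (19259.8210e6 * 0.00535) * 1000
Stretch = 631.4 mm


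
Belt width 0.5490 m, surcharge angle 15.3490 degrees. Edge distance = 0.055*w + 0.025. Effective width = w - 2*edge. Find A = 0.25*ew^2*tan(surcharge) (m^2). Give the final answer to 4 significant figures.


edge = 0.055*0.5490 + 0.025 = 0.055195 m
ew = 0.5490 - 2*0.055195 = 0.43861 m
A = 0.25 * 0.43861^2 * tan(15.3490 deg)
A = 0.01320 m^2


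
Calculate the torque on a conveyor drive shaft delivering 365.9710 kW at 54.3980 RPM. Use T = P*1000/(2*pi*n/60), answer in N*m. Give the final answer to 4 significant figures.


omega = 2*pi*54.3980/60 = 5.69655 rad/s
T = 365.9710*1000 / 5.69655
T = 64240 N*m


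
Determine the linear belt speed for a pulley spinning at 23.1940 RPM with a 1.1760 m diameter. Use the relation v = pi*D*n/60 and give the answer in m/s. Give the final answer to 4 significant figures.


v = pi * 1.1760 * 23.1940 / 60
v = 1.428 m/s


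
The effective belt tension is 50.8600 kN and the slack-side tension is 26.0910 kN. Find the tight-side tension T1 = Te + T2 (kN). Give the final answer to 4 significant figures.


T1 = Te + T2 = 50.8600 + 26.0910
T1 = 76.95 kN


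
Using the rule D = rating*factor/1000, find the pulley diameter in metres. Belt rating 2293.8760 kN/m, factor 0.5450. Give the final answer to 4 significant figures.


D = 2293.8760 * 0.5450 / 1000
D = 1.250 m


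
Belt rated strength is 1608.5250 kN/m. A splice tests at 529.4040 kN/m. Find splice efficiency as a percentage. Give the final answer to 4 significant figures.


Eff = 529.4040 / 1608.5250 * 100
Eff = 32.91 %


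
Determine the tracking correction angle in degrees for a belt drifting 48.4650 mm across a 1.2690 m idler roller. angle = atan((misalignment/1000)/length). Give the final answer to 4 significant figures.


misalign_m = 48.4650 / 1000 = 0.048465 m
angle = atan(0.048465 / 1.2690)
angle = 2.187 deg


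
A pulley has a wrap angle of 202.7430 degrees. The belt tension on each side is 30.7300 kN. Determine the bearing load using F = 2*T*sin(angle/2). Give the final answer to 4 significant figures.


F = 2 * 30.7300 * sin(202.7430/2 deg)
F = 60.25 kN


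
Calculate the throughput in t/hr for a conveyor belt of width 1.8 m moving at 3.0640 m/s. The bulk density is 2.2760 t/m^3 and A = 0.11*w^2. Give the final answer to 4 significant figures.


A = 0.11 * 1.8^2 = 0.3564 m^2
C = 0.3564 * 3.0640 * 2.2760 * 3600
C = 8947 t/hr


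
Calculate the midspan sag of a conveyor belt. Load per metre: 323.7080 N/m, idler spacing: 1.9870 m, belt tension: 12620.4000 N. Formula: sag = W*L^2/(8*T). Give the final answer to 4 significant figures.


sag = 323.7080 * 1.9870^2 / (8 * 12620.4000)
sag = 0.01266 m


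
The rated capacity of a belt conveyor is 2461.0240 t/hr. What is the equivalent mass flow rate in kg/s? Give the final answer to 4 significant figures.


m_dot = 2461.0240 * 1000 / 3600
m_dot = 683.6 kg/s


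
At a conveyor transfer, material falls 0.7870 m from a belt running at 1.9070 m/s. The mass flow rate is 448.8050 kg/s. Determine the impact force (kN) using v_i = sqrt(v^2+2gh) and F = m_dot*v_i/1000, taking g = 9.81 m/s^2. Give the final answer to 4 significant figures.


v_i = sqrt(1.9070^2 + 2*9.81*0.7870) = 4.36779 m/s
F = 448.8050 * 4.36779 / 1000
F = 1.960 kN


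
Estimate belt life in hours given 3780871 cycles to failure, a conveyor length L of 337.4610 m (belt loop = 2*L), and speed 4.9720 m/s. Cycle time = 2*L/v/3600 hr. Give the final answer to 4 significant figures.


cycle_time = 2 * 337.4610 / 4.9720 / 3600 = 0.0377068 hr
life = 3780871 * 0.0377068 = 142600 hours


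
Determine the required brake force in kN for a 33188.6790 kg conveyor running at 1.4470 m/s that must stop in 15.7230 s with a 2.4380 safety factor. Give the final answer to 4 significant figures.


F = 33188.6790 * 1.4470 / 15.7230 * 2.4380 / 1000
F = 7.447 kN


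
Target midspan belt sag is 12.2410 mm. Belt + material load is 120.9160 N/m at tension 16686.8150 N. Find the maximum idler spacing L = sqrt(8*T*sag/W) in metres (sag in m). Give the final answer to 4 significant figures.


sag = 12.2410/1000 = 0.012241 m
L = sqrt(8 * 16686.8150 * 0.012241 / 120.9160)
L = 3.676 m


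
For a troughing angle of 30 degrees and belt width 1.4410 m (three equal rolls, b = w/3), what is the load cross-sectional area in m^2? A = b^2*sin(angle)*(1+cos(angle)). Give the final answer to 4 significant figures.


b = 1.4410/3 = 0.480333 m
A = 0.480333^2 * sin(30 deg) * (1 + cos(30 deg))
A = 0.2153 m^2


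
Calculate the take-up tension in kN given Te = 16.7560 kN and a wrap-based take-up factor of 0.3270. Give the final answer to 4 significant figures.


T_tu = 16.7560 * 0.3270
T_tu = 5.479 kN


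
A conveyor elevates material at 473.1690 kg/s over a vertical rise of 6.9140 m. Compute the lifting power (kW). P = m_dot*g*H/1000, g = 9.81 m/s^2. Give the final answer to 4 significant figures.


P = 473.1690 * 9.81 * 6.9140 / 1000
P = 32.09 kW


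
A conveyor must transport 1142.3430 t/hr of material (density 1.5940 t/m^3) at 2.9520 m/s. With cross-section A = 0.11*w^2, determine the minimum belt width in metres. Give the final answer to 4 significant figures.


A_req = 1142.3430 / (2.9520 * 1.5940 * 3600) = 0.0674356 m^2
w = sqrt(0.0674356 / 0.11)
w = 0.7830 m


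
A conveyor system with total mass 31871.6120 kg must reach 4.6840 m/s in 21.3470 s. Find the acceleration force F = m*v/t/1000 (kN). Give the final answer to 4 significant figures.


F = 31871.6120 * 4.6840 / 21.3470 / 1000
F = 6.993 kN


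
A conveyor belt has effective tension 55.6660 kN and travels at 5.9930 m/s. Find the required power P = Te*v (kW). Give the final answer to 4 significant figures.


P = Te * v = 55.6660 * 5.9930
P = 333.6 kW


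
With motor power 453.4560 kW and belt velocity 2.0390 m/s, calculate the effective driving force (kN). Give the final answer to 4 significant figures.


Te = P / v = 453.4560 / 2.0390
Te = 222.4 kN


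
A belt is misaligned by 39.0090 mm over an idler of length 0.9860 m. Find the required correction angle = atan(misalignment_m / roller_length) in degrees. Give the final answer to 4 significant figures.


misalign_m = 39.0090 / 1000 = 0.039009 m
angle = atan(0.039009 / 0.9860)
angle = 2.266 deg


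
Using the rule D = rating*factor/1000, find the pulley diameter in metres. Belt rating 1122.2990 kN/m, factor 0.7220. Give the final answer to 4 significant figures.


D = 1122.2990 * 0.7220 / 1000
D = 0.8103 m


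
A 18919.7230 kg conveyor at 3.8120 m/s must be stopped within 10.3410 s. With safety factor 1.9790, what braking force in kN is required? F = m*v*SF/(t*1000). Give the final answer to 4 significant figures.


F = 18919.7230 * 3.8120 / 10.3410 * 1.9790 / 1000
F = 13.80 kN


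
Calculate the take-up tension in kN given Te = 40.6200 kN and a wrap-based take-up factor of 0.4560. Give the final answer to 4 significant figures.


T_tu = 40.6200 * 0.4560
T_tu = 18.52 kN


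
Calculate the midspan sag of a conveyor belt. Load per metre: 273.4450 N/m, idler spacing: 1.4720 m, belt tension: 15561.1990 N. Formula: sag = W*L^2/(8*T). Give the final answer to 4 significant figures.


sag = 273.4450 * 1.4720^2 / (8 * 15561.1990)
sag = 0.004759 m


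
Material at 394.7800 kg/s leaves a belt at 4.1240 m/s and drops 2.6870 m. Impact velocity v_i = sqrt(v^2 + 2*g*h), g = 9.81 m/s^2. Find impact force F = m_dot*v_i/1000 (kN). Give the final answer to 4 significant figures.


v_i = sqrt(4.1240^2 + 2*9.81*2.6870) = 8.35023 m/s
F = 394.7800 * 8.35023 / 1000
F = 3.297 kN


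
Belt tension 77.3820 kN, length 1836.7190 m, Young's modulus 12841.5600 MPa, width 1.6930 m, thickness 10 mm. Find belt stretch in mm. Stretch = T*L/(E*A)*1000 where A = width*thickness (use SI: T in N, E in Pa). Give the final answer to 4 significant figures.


A = 1.6930 * 0.01 = 0.01693 m^2
Stretch = 77.3820*1000 * 1836.7190 / (12841.5600e6 * 0.01693) * 1000
Stretch = 653.7 mm


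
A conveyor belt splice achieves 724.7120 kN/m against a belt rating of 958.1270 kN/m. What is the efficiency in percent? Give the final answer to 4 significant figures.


Eff = 724.7120 / 958.1270 * 100
Eff = 75.64 %


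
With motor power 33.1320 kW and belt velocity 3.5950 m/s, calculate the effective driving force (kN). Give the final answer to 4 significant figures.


Te = P / v = 33.1320 / 3.5950
Te = 9.216 kN


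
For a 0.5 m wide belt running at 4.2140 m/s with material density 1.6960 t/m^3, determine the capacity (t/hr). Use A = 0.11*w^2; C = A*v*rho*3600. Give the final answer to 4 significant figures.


A = 0.11 * 0.5^2 = 0.0275 m^2
C = 0.0275 * 4.2140 * 1.6960 * 3600
C = 707.5 t/hr


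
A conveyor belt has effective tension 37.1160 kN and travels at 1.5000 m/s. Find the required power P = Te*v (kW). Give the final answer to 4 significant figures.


P = Te * v = 37.1160 * 1.5000
P = 55.67 kW


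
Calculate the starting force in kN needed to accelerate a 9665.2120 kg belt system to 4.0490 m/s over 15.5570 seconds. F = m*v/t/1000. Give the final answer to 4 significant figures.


F = 9665.2120 * 4.0490 / 15.5570 / 1000
F = 2.516 kN


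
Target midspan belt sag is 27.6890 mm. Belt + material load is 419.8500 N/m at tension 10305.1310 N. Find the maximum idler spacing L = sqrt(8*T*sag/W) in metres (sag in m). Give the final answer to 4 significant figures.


sag = 27.6890/1000 = 0.027689 m
L = sqrt(8 * 10305.1310 * 0.027689 / 419.8500)
L = 2.332 m


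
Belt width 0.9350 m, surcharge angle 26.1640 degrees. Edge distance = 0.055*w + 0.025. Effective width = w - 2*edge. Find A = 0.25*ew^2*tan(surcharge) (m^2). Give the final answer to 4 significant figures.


edge = 0.055*0.9350 + 0.025 = 0.076425 m
ew = 0.9350 - 2*0.076425 = 0.78215 m
A = 0.25 * 0.78215^2 * tan(26.1640 deg)
A = 0.07514 m^2


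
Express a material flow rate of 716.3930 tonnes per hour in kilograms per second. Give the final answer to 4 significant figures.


m_dot = 716.3930 * 1000 / 3600
m_dot = 199.0 kg/s


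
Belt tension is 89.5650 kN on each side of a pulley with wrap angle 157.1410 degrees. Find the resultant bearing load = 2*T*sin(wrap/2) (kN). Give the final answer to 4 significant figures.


F = 2 * 89.5650 * sin(157.1410/2 deg)
F = 175.6 kN


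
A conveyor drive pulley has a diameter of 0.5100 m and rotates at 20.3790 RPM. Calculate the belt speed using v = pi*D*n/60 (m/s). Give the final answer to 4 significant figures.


v = pi * 0.5100 * 20.3790 / 60
v = 0.5442 m/s


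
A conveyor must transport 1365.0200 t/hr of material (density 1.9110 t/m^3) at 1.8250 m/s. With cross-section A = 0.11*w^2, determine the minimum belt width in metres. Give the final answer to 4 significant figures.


A_req = 1365.0200 / (1.8250 * 1.9110 * 3600) = 0.108721 m^2
w = sqrt(0.108721 / 0.11)
w = 0.9942 m


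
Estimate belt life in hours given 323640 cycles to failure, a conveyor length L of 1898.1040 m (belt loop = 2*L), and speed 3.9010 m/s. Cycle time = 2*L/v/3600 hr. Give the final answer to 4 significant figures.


cycle_time = 2 * 1898.1040 / 3.9010 / 3600 = 0.270316 hr
life = 323640 * 0.270316 = 87490 hours


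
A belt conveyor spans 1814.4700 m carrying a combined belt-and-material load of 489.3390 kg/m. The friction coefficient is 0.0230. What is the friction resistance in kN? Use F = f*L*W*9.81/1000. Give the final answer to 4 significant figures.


F = 0.0230 * 1814.4700 * 489.3390 * 9.81 / 1000
F = 200.3 kN


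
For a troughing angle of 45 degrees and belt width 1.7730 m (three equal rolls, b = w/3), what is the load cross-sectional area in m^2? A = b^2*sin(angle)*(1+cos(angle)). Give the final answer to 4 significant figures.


b = 1.7730/3 = 0.591 m
A = 0.591^2 * sin(45 deg) * (1 + cos(45 deg))
A = 0.4216 m^2


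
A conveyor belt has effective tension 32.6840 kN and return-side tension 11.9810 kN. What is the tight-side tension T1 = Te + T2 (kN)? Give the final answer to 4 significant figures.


T1 = Te + T2 = 32.6840 + 11.9810
T1 = 44.66 kN


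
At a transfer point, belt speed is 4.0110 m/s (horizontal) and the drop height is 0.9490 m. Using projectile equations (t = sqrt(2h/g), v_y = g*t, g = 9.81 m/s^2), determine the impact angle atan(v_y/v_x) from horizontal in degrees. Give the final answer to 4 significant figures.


t = sqrt(2*0.9490/9.81) = 0.439859 s
v_y = 9.81 * 0.439859 = 4.31502 m/s
angle = atan(4.31502 / 4.0110) = 47.09 deg


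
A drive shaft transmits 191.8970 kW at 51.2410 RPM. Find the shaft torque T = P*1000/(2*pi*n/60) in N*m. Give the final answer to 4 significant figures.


omega = 2*pi*51.2410/60 = 5.36594 rad/s
T = 191.8970*1000 / 5.36594
T = 35760 N*m


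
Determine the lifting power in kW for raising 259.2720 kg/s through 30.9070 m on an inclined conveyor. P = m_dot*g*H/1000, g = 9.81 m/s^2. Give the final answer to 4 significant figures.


P = 259.2720 * 9.81 * 30.9070 / 1000
P = 78.61 kW


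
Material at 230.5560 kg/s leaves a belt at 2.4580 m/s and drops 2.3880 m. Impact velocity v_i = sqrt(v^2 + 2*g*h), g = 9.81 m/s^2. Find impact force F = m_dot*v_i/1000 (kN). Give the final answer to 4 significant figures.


v_i = sqrt(2.4580^2 + 2*9.81*2.3880) = 7.27285 m/s
F = 230.5560 * 7.27285 / 1000
F = 1.677 kN


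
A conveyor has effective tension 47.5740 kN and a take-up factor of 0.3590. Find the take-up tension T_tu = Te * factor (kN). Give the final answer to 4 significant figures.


T_tu = 47.5740 * 0.3590
T_tu = 17.08 kN


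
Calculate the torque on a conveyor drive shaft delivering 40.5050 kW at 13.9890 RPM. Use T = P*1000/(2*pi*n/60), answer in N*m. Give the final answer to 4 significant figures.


omega = 2*pi*13.9890/60 = 1.46492 rad/s
T = 40.5050*1000 / 1.46492
T = 27650 N*m


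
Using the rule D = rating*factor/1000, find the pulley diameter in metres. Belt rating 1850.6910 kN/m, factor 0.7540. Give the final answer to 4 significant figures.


D = 1850.6910 * 0.7540 / 1000
D = 1.395 m


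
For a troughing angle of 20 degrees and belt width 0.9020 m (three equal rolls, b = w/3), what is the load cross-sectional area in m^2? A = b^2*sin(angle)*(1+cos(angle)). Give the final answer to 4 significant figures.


b = 0.9020/3 = 0.300667 m
A = 0.300667^2 * sin(20 deg) * (1 + cos(20 deg))
A = 0.05997 m^2


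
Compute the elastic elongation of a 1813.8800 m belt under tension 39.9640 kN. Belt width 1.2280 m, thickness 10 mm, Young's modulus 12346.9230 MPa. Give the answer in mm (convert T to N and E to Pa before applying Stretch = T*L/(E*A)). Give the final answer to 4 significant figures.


A = 1.2280 * 0.01 = 0.01228 m^2
Stretch = 39.9640*1000 * 1813.8800 / (12346.9230e6 * 0.01228) * 1000
Stretch = 478.1 mm


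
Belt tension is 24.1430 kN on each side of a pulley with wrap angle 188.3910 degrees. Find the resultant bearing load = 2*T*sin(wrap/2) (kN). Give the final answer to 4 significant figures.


F = 2 * 24.1430 * sin(188.3910/2 deg)
F = 48.16 kN


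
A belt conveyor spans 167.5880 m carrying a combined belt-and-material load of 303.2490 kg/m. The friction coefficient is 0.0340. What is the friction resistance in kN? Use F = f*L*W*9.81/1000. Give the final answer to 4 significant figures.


F = 0.0340 * 167.5880 * 303.2490 * 9.81 / 1000
F = 16.95 kN


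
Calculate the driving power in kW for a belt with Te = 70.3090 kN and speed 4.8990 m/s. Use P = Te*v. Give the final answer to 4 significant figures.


P = Te * v = 70.3090 * 4.8990
P = 344.4 kW


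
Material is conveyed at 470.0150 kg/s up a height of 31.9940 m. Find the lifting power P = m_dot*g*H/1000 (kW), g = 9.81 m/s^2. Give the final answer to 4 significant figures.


P = 470.0150 * 9.81 * 31.9940 / 1000
P = 147.5 kW


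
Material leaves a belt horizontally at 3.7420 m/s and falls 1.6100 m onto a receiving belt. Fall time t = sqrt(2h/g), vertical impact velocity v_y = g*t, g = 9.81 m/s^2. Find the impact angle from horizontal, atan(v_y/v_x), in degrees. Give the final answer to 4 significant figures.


t = sqrt(2*1.6100/9.81) = 0.572919 s
v_y = 9.81 * 0.572919 = 5.62034 m/s
angle = atan(5.62034 / 3.7420) = 56.34 deg


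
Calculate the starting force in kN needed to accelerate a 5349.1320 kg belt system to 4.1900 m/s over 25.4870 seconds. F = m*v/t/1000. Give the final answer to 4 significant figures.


F = 5349.1320 * 4.1900 / 25.4870 / 1000
F = 0.8794 kN


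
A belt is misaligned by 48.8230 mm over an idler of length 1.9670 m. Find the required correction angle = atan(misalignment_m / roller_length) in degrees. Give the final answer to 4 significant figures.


misalign_m = 48.8230 / 1000 = 0.048823 m
angle = atan(0.048823 / 1.9670)
angle = 1.422 deg


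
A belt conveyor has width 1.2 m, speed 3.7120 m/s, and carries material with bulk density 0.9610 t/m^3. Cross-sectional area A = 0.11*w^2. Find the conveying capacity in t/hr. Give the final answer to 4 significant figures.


A = 0.11 * 1.2^2 = 0.1584 m^2
C = 0.1584 * 3.7120 * 0.9610 * 3600
C = 2034 t/hr


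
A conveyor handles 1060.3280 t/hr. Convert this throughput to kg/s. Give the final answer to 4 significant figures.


m_dot = 1060.3280 * 1000 / 3600
m_dot = 294.5 kg/s


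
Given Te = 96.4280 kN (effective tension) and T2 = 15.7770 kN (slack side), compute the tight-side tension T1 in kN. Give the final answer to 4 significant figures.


T1 = Te + T2 = 96.4280 + 15.7770
T1 = 112.2 kN


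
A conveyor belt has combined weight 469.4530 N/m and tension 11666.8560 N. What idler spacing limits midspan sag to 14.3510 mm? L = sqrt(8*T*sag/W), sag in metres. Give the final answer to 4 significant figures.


sag = 14.3510/1000 = 0.014351 m
L = sqrt(8 * 11666.8560 * 0.014351 / 469.4530)
L = 1.689 m


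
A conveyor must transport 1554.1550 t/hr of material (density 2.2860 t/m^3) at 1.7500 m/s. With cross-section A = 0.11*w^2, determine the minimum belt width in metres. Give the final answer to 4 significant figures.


A_req = 1554.1550 / (1.7500 * 2.2860 * 3600) = 0.107914 m^2
w = sqrt(0.107914 / 0.11)
w = 0.9905 m


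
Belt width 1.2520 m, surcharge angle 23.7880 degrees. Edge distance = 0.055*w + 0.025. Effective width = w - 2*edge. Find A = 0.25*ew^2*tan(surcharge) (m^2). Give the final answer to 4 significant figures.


edge = 0.055*1.2520 + 0.025 = 0.09386 m
ew = 1.2520 - 2*0.09386 = 1.06428 m
A = 0.25 * 1.06428^2 * tan(23.7880 deg)
A = 0.1248 m^2


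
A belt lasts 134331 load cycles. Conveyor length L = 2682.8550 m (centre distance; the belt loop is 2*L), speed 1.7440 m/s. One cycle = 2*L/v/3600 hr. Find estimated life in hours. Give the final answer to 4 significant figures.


cycle_time = 2 * 2682.8550 / 1.7440 / 3600 = 0.85463 hr
life = 134331 * 0.85463 = 114800 hours


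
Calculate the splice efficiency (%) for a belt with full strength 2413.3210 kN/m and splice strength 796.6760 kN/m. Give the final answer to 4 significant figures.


Eff = 796.6760 / 2413.3210 * 100
Eff = 33.01 %


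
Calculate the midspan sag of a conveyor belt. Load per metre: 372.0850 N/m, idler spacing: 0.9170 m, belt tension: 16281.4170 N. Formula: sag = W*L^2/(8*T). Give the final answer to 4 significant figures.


sag = 372.0850 * 0.9170^2 / (8 * 16281.4170)
sag = 0.002402 m


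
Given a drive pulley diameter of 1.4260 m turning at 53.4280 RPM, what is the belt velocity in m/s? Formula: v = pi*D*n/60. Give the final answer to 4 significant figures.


v = pi * 1.4260 * 53.4280 / 60
v = 3.989 m/s
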